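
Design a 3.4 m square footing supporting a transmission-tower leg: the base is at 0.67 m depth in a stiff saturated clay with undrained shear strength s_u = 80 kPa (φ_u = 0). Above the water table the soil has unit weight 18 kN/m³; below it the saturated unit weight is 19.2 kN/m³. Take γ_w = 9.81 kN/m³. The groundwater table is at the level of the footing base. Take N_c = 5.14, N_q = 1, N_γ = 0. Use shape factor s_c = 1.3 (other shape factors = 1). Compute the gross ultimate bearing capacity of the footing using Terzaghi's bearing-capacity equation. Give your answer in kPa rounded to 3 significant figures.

Overburden at base level: q = 18 × 0.67 = 12.06 kPa.
Cohesion term c·N_c·s_c = 80 × 5.14 × 1.3 = 534.56 kPa; surcharge term q·N_q = 12.06 × 1 = 12.06 kPa.
q_ult = 534.56 + 12.06 = 546.62 kPa.

q_ult ≈ 547 kPa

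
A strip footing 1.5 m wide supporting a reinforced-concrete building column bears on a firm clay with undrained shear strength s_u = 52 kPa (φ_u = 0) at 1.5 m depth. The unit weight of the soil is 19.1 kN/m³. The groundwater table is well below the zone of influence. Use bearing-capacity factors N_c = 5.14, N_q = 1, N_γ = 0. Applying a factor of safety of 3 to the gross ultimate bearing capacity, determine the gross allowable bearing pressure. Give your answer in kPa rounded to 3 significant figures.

Overburden at base level: q = 19.1 × 1.5 = 28.65 kPa.
Cohesion term c·N_c = 52 × 5.14 = 267.28 kPa; surcharge term q·N_q = 28.65 × 1 = 28.65 kPa.
q_ult = 267.28 + 28.65 = 295.93 kPa.
q_all = q_ult / FS = 295.93 / 3 = 98.643 kPa.

q_all ≈ 98.6 kPa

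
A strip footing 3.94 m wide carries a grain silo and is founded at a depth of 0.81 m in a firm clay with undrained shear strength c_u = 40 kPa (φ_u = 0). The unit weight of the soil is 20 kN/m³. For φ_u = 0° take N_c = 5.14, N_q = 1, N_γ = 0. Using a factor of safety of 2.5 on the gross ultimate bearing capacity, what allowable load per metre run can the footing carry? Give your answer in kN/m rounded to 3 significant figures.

Effective surcharge at the founding depth q = γ·D_f = 20 × 0.81 = 16.2 kPa.
q_ult = c·N_c + q·N_q
     = 40 × 5.14 + 16.2 × 1
     = 205.6 + 16.2 = 221.8 kPa.
Gross allowable pressure q_all = 221.8 / 2.5 = 88.72 kPa.
Allowable wall load = q_all × B = 88.72 × 3.94 = 349.56 kN per metre run.

≈ 350 kN/m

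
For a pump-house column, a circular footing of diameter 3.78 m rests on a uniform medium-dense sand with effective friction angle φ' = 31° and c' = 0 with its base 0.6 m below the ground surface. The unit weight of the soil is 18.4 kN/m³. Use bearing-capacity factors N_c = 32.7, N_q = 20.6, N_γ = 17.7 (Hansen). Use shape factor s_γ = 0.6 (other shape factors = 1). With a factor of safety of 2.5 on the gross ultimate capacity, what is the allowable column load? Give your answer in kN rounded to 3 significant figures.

q = γ·D_f = 18.4 × 0.6 = 11.04 kPa.
q·N_q = 11.04 × 20.6 = 227.42 kPa
0.5·γ·B·N_γ·s_γ = 0.5 × 18.4 × 3.78 × 17.7 × 0.6 = 369.32 kPa
q_ult = 227.42 + 369.32 = 596.75 kPa.
Gross allowable pressure q_all = 596.75 / 2.5 = 238.7 kPa.
Footing area = 11.2221 m², so allowable column load = 238.7 × 11.2221 = 2678.7 kN.

P_all ≈ 2680 kN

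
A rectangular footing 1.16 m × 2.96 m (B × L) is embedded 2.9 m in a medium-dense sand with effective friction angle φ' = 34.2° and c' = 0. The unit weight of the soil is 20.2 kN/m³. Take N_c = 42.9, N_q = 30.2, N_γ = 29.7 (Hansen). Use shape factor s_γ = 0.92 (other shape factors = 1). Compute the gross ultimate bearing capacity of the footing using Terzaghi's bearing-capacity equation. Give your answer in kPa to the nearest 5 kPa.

q_ult ≈ 2090 kPa

q = γ·D_f = 20.2 × 2.9 = 58.58 kPa.
q·N_q = 58.58 × 30.2 = 1769.1 kPa
0.5·γ·B·N_γ·s_γ = 0.5 × 20.2 × 1.16 × 29.7 × 0.92 = 320.13 kPa
q_ult = 1769.1 + 320.13 = 2089.2 kPa.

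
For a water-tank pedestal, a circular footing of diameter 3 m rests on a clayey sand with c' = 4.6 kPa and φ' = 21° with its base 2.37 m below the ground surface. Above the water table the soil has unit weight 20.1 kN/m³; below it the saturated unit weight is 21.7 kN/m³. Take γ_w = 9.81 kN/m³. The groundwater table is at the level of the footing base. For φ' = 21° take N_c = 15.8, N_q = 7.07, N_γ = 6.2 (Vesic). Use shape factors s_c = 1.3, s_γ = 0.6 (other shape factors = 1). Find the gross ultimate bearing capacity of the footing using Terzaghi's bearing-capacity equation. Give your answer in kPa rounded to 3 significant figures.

q = γ·D_f = 20.1 × 2.37 = 47.637 kPa.
For the ½γBN_γ term take γ' = 21.7 − 9.81 = 11.89 kN/m³ (soil below base is submerged).
c·N_c·s_c = 4.6 × 15.8 × 1.3 = 94.484 kPa
q·N_q = 47.637 × 7.07 = 336.79 kPa
0.5·γ·B·N_γ·s_γ = 0.5 × 11.89 × 3 × 6.2 × 0.6 = 66.346 kPa
q_ult = 94.484 + 336.79 + 66.346 = 497.62 kPa.

q_ult ≈ 498 kPa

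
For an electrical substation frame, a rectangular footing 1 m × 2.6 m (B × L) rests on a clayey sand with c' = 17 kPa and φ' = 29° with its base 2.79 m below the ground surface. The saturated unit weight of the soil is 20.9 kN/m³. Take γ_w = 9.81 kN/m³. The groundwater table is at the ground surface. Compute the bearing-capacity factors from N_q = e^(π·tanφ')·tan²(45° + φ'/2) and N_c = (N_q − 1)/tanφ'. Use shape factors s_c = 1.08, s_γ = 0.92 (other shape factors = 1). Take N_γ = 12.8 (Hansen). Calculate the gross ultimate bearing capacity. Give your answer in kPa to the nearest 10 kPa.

q_ult ≈ 1090 kPa

tan29° = 0.5543, so N_q = e^(π×0.5543)·tan²(59.5°) = 5.705 × 2.882 = 16.44.
N_c = (16.44 − 1)/tan29° = 27.86.
γ' = 20.9 − 9.81 = 11.09 kN/m³ (submerged throughout). q = 11.09 × 2.79 = 30.941 kPa; the same γ' applies in the ½γBN_γ term.
c·N_c·s_c = 17 × 27.86 × 1.08 = 511.52 kPa
q·N_q = 30.941 × 16.443 = 508.77 kPa
0.5·γ·B·N_γ·s_γ = 0.5 × 11.09 × 1 × 12.8 × 0.92 = 65.298 kPa
q_ult = 511.52 + 508.77 + 65.298 = 1085.6 kPa.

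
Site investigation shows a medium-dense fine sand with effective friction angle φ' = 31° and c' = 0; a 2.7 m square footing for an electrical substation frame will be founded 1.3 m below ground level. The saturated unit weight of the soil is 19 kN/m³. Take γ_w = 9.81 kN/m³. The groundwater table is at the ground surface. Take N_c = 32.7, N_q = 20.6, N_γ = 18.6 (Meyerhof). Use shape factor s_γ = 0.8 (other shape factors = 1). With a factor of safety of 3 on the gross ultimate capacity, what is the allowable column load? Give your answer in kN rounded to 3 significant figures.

With the water table at the surface the whole profile is submerged: γ' = 19 − 9.81 = 9.19 kN/m³, so q = γ'·D_f = 11.947 kPa; the same γ' applies in the ½γBN_γ term.
q_ult = q·N_q + 0.5·γ·B·N_γ·s_γ
     = 11.947 × 20.6 + 0.5 × 9.19 × 2.7 × 18.6 × 0.8
     = 246.11 + 184.61 = 430.72 kPa.
Gross allowable pressure q_all = 430.72 / 3 = 143.57 kPa.
Footing area = 7.29 m², so allowable column load = 143.57 × 7.29 = 1046.6 kN.

P_all ≈ 1050 kN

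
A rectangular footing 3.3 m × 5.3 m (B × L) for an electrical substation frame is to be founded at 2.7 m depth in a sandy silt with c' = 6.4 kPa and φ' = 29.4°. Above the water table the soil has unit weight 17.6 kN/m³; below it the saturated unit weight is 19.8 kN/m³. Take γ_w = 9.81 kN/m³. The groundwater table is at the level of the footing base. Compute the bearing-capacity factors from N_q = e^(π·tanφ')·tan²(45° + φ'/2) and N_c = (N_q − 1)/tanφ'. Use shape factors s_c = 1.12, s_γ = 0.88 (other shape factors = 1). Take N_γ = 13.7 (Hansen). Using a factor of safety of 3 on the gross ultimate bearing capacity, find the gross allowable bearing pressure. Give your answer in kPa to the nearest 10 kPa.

N_q = e^(π·tan29.4°)·tan²(59.7°) = 17.2; N_c = (N_q − 1)/tanφ' = 28.74.
Overburden at base level: q = 17.6 × 2.7 = 47.52 kPa.
Below the base the soil is submerged, so the ½γBN_γ term uses γ' = 19.8 − 9.81 = 9.99 kN/m³.
Cohesion term c·N_c·s_c = 6.4 × 28.744 × 1.12 = 206.04 kPa; surcharge term q·N_q = 47.52 × 17.196 = 817.17 kPa; self-weight term 0.5·γ·B·N_γ·s_γ = 0.5 × 9.99 × 3.3 × 13.7 × 0.88 = 198.73 kPa.
q_ult = 206.04 + 817.17 + 198.73 = 1221.9 kPa.
q_all = 1221.9 / 3 = 407.31 kPa.

q_all ≈ 410 kPa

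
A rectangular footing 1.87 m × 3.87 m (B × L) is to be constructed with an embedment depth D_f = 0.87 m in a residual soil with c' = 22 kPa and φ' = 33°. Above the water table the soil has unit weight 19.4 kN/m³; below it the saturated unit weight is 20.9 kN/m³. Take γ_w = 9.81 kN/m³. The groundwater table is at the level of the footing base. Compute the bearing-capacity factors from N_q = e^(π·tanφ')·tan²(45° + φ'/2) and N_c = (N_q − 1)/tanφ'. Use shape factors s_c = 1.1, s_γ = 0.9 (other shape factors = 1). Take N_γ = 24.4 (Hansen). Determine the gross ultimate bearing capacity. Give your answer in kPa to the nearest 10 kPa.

q_ult ≈ 1600 kPa

tan33° = 0.6494, so N_q = e^(π×0.6494)·tan²(61.5°) = 7.692 × 3.392 = 26.09.
N_c = (26.09 − 1)/tan33° = 38.64.
q = γ·D_f = 19.4 × 0.87 = 16.878 kPa.
For the ½γBN_γ term take γ' = 20.9 − 9.81 = 11.09 kN/m³ (soil below base is submerged).
c·N_c·s_c = 22 × 38.638 × 1.1 = 935.05 kPa
q·N_q = 16.878 × 26.092 = 440.38 kPa
0.5·γ·B·N_γ·s_γ = 0.5 × 11.09 × 1.87 × 24.4 × 0.9 = 227.71 kPa
q_ult = 935.05 + 440.38 + 227.71 = 1603.1 kPa.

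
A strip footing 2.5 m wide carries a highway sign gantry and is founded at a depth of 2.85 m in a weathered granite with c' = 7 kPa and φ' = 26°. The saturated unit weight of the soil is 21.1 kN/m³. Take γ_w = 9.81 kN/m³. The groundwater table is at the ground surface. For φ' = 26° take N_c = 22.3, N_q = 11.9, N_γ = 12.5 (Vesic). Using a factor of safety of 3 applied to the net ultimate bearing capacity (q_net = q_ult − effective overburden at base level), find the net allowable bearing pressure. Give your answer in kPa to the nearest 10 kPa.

q_all(net) ≈ 230 kPa

γ' = 21.1 − 9.81 = 11.29 kN/m³ (submerged throughout). q = 11.29 × 2.85 = 32.177 kPa; the same γ' applies in the ½γBN_γ term.
c·N_c = 7 × 22.3 = 156.1 kPa
q·N_q = 32.177 × 11.9 = 382.9 kPa
0.5·γ·B·N_γ = 0.5 × 11.29 × 2.5 × 12.5 = 176.41 kPa
q_ult = 156.1 + 382.9 + 176.41 = 715.41 kPa.
Net ultimate: q_net = 715.41 − 32.177 = 683.23 kPa.
q_all(net) = 683.23 / 3 = 227.74 kPa.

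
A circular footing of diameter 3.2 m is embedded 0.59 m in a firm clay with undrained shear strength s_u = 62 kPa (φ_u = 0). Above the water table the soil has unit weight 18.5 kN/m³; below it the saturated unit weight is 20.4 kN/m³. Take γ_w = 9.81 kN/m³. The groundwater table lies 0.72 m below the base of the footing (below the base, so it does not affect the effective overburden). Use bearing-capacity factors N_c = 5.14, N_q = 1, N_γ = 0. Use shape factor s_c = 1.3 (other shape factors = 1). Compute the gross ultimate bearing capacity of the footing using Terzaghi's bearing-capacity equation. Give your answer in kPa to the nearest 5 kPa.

q_ult ≈ 425 kPa

Effective surcharge at the founding depth q = γ·D_f = 18.5 × 0.59 = 10.915 kPa.
q_ult = c·N_c·s_c + q·N_q
     = 62 × 5.14 × 1.3 + 10.915 × 1
     = 414.28 + 10.915 = 425.2 kPa.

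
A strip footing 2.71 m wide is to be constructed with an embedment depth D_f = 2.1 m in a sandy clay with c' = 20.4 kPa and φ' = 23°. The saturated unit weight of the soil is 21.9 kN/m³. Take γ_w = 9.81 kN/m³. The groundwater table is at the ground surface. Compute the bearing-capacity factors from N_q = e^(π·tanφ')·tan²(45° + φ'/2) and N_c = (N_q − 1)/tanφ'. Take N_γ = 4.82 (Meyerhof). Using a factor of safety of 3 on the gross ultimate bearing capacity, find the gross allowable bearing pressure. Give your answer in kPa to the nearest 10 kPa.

N_q = e^(π·tan23°)·tan²(56.5°) = 8.66; N_c = (N_q − 1)/tanφ' = 18.05.
With the water table at the surface the whole profile is submerged: γ' = 21.9 − 9.81 = 12.09 kN/m³, so q = γ'·D_f = 25.389 kPa; the same γ' applies in the ½γBN_γ term.
q_ult = c·N_c + q·N_q + 0.5·γ·B·N_γ
     = 20.4 × 18.049 + 25.389 × 8.6612 + 0.5 × 12.09 × 2.71 × 4.82
     = 368.19 + 219.9 + 78.961 = 667.05 kPa.
q_all = 667.05 / 3 = 222.35 kPa.

q_all ≈ 220 kPa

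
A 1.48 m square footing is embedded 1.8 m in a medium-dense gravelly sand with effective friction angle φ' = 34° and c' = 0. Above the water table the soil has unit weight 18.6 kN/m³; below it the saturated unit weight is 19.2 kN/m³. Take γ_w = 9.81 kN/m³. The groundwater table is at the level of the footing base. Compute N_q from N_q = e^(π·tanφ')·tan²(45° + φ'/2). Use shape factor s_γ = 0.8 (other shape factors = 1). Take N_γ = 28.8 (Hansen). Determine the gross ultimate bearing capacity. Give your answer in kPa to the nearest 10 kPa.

q_ult ≈ 1150 kPa

tan34° = 0.6745, so N_q = e^(π×0.6745)·tan²(62°) = 8.323 × 3.537 = 29.44.
Effective surcharge at the founding depth q = γ·D_f = 18.6 × 1.8 = 33.48 kPa.
The water table coincides with the base, so in the self-weight term γ → γ' = 9.39 kN/m³.
q_ult = q·N_q + 0.5·γ·B·N_γ·s_γ
     = 33.48 × 29.44 + 0.5 × 9.39 × 1.48 × 28.8 × 0.8
     = 985.64 + 160.1 = 1145.7 kPa.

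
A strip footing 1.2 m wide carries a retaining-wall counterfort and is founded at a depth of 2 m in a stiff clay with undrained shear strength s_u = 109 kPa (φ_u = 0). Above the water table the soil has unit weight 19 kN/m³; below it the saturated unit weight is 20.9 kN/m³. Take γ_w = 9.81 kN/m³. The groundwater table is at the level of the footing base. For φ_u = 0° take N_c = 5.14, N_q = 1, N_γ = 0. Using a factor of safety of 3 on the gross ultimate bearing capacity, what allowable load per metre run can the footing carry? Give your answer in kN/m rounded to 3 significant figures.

Overburden at base level: q = 19 × 2 = 38 kPa.
Cohesion term c·N_c = 109 × 5.14 = 560.26 kPa; surcharge term q·N_q = 38 × 1 = 38 kPa.
q_ult = 560.26 + 38 = 598.26 kPa.
Gross allowable pressure q_all = 598.26 / 3 = 199.42 kPa.
Allowable wall load = q_all × B = 199.42 × 1.2 = 239.3 kN per metre run.

≈ 239 kN/m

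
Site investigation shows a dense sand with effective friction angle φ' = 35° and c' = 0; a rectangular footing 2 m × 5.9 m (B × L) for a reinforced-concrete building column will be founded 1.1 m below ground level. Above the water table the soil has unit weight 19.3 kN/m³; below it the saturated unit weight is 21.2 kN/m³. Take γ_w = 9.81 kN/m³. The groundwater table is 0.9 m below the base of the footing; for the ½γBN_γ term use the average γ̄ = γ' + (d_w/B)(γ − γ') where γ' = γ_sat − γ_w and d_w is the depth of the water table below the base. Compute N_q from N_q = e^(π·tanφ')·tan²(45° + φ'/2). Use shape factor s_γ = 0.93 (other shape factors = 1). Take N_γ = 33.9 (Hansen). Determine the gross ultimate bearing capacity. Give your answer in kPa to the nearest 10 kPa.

tan35° = 0.7002, so N_q = e^(π×0.7002)·tan²(62.5°) = 9.023 × 3.69 = 33.3.
Effective surcharge at the founding depth q = γ·D_f = 19.3 × 1.1 = 21.23 kPa.
With d_w = 0.9 m < B, γ̄ = 11.39 + (0.9/2) × (19.3 − 11.39) = 14.95 kN/m³.
q_ult = q·N_q + 0.5·γ·B·N_γ·s_γ
     = 21.23 × 33.296 + 0.5 × 14.95 × 2 × 33.9 × 0.93
     = 706.88 + 471.31 = 1178.2 kPa.

q_ult ≈ 1180 kPa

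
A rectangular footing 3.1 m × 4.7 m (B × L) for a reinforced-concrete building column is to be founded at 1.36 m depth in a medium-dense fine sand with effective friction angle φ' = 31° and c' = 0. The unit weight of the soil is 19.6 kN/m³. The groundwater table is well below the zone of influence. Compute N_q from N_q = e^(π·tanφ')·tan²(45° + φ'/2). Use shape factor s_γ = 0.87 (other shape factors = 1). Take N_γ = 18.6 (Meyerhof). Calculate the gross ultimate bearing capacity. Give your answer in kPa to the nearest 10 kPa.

q_ult ≈ 1040 kPa

tan31° = 0.6009, so N_q = e^(π×0.6009)·tan²(60.5°) = 6.604 × 3.124 = 20.63.
Effective surcharge at the founding depth q = γ·D_f = 19.6 × 1.36 = 26.656 kPa.
q_ult = q·N_q + 0.5·γ·B·N_γ·s_γ
     = 26.656 × 20.631 + 0.5 × 19.6 × 3.1 × 18.6 × 0.87
     = 549.93 + 491.61 = 1041.5 kPa.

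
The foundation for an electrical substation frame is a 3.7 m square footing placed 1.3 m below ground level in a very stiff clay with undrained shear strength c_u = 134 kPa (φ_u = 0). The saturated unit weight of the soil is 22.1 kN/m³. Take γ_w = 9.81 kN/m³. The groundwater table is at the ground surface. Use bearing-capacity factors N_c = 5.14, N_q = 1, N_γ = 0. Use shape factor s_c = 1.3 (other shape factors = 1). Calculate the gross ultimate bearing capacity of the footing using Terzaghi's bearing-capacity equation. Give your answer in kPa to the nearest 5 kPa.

q_ult ≈ 910 kPa

With the water table at the surface the whole profile is submerged: γ' = 22.1 − 9.81 = 12.29 kN/m³, so q = γ'·D_f = 15.977 kPa.
q_ult = c·N_c·s_c + q·N_q
     = 134 × 5.14 × 1.3 + 15.977 × 1
     = 895.39 + 15.977 = 911.37 kPa.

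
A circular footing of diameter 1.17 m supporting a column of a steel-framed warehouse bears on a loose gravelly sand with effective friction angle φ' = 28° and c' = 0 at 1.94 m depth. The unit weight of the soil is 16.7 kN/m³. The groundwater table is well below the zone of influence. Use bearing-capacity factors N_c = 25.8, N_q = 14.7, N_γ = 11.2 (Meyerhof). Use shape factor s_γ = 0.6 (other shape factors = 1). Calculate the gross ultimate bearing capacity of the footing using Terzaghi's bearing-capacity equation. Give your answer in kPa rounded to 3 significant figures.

Effective surcharge at the founding depth q = γ·D_f = 16.7 × 1.94 = 32.398 kPa.
q_ult = q·N_q + 0.5·γ·B·N_γ·s_γ
     = 32.398 × 14.7 + 0.5 × 16.7 × 1.17 × 11.2 × 0.6
     = 476.25 + 65.651 = 541.9 kPa.

q_ult ≈ 542 kPa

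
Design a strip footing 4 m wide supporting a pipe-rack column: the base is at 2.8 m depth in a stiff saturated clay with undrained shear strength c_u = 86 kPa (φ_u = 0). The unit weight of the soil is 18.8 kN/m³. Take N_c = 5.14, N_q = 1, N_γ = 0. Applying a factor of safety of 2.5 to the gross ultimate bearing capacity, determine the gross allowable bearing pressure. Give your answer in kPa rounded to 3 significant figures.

q_all ≈ 198 kPa

q = γ·D_f = 18.8 × 2.8 = 52.64 kPa.
c·N_c = 86 × 5.14 = 442.04 kPa
q·N_q = 52.64 × 1 = 52.64 kPa
q_ult = 442.04 + 52.64 = 494.68 kPa.
q_all = q_ult / FS = 494.68 / 2.5 = 197.87 kPa.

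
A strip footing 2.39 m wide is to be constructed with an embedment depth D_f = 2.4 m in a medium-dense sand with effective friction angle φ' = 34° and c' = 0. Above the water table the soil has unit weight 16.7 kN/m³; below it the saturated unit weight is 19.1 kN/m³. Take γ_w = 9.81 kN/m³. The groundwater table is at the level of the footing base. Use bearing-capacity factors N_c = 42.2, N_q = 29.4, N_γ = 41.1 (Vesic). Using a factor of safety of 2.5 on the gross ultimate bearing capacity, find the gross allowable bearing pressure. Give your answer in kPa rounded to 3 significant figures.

q_all ≈ 654 kPa

Overburden at base level: q = 16.7 × 2.4 = 40.08 kPa.
Below the base the soil is submerged, so the ½γBN_γ term uses γ' = 19.1 − 9.81 = 9.29 kN/m³.
Surcharge term q·N_q = 40.08 × 29.4 = 1178.4 kPa; self-weight term 0.5·γ·B·N_γ = 0.5 × 9.29 × 2.39 × 41.1 = 456.27 kPa.
q_ult = 1178.4 + 456.27 = 1634.6 kPa.
q_all = 1634.6 / 2.5 = 653.85 kPa.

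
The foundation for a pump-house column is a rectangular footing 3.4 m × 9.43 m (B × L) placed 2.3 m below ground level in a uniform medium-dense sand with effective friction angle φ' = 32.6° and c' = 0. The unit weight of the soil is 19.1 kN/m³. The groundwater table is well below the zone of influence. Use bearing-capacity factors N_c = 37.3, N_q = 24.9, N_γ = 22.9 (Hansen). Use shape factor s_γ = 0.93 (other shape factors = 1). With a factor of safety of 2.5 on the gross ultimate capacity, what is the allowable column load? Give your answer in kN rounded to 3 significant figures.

P_all ≈ 22900 kN

Overburden at base level: q = 19.1 × 2.3 = 43.93 kPa.
Surcharge term q·N_q = 43.93 × 24.9 = 1093.9 kPa; self-weight term 0.5·γ·B·N_γ·s_γ = 0.5 × 19.1 × 3.4 × 22.9 × 0.93 = 691.51 kPa.
q_ult = 1093.9 + 691.51 = 1785.4 kPa.
Gross allowable pressure q_all = 1785.4 / 2.5 = 714.15 kPa.
Footing area = 32.062 m², so allowable column load = 714.15 × 32.062 = 22897 kN.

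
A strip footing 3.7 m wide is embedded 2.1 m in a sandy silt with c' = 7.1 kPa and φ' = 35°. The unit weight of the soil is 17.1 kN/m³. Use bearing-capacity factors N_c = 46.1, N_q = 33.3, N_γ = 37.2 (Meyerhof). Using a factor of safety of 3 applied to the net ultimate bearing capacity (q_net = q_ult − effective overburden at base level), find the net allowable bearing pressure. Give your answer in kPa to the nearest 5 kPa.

q_all(net) ≈ 890 kPa

q = γ·D_f = 17.1 × 2.1 = 35.91 kPa.
c·N_c = 7.1 × 46.1 = 327.31 kPa
q·N_q = 35.91 × 33.3 = 1195.8 kPa
0.5·γ·B·N_γ = 0.5 × 17.1 × 3.7 × 37.2 = 1176.8 kPa
q_ult = 327.31 + 1195.8 + 1176.8 = 2699.9 kPa.
Net ultimate: q_net = 2699.9 − 35.91 = 2664 kPa.
q_all(net) = 2664 / 3 = 888.01 kPa.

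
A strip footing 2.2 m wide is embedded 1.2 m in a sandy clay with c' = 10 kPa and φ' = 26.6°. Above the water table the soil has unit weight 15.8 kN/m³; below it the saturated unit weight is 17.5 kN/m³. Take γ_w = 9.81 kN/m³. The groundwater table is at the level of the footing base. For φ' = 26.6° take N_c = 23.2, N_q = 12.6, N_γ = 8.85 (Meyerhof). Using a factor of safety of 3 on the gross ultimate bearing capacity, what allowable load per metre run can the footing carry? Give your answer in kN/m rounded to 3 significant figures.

≈ 400 kN/m

Effective surcharge at the founding depth q = γ·D_f = 15.8 × 1.2 = 18.96 kPa.
The water table coincides with the base, so in the self-weight term γ → γ' = 7.69 kN/m³.
q_ult = c·N_c + q·N_q + 0.5·γ·B·N_γ
     = 10 × 23.2 + 18.96 × 12.6 + 0.5 × 7.69 × 2.2 × 8.85
     = 232 + 238.9 + 74.862 = 545.76 kPa.
Gross allowable pressure q_all = 545.76 / 3 = 181.92 kPa.
Allowable wall load = q_all × B = 181.92 × 2.2 = 400.22 kN per metre run.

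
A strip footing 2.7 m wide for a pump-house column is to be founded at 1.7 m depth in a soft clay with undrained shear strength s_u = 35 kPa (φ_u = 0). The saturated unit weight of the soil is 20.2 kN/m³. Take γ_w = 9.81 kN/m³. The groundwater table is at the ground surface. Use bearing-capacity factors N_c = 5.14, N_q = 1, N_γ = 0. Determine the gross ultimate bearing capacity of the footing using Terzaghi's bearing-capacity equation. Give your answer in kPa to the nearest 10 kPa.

With the water table at the surface the whole profile is submerged: γ' = 20.2 − 9.81 = 10.39 kN/m³, so q = γ'·D_f = 17.663 kPa.
q_ult = c·N_c + q·N_q
     = 35 × 5.14 + 17.663 × 1
     = 179.9 + 17.663 = 197.56 kPa.

q_ult ≈ 200 kPa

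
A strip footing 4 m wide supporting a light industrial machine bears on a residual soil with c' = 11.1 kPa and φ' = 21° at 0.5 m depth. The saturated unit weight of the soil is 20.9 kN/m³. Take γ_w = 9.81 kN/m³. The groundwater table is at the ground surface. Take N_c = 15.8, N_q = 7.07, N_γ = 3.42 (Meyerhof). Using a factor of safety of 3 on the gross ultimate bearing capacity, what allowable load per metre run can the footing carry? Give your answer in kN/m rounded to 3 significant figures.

≈ 387 kN/m

With the water table at the surface the whole profile is submerged: γ' = 20.9 − 9.81 = 11.09 kN/m³, so q = γ'·D_f = 5.545 kPa; the same γ' applies in the ½γBN_γ term.
q_ult = c·N_c + q·N_q + 0.5·γ·B·N_γ
     = 11.1 × 15.8 + 5.545 × 7.07 + 0.5 × 11.09 × 4 × 3.42
     = 175.38 + 39.203 + 75.856 = 290.44 kPa.
Gross allowable pressure q_all = 290.44 / 3 = 96.813 kPa.
Allowable wall load = q_all × B = 96.813 × 4 = 387.25 kN per metre run.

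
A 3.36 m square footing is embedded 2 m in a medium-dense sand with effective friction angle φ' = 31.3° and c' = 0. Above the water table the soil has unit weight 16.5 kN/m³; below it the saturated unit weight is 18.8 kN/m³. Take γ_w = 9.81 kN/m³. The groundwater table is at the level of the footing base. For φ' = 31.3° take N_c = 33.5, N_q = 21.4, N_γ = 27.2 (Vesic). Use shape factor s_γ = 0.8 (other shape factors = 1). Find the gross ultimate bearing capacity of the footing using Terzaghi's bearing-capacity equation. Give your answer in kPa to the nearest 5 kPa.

q_ult ≈ 1035 kPa

Effective surcharge at the founding depth q = γ·D_f = 16.5 × 2 = 33 kPa.
The water table coincides with the base, so in the self-weight term γ → γ' = 8.99 kN/m³.
q_ult = q·N_q + 0.5·γ·B·N_γ·s_γ
     = 33 × 21.4 + 0.5 × 8.99 × 3.36 × 27.2 × 0.8
     = 706.2 + 328.65 = 1034.8 kPa.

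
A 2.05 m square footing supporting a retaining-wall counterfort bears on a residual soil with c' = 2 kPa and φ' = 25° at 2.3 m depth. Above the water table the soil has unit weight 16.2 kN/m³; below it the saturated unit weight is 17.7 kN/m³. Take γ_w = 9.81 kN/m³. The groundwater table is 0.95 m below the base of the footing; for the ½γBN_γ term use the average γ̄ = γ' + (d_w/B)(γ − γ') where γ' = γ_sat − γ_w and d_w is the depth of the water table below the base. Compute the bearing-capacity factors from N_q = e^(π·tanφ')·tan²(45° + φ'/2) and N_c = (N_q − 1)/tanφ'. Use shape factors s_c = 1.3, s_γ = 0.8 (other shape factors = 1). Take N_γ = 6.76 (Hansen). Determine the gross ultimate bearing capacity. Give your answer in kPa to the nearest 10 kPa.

tan25° = 0.4663, so N_q = e^(π×0.4663)·tan²(57.5°) = 4.327 × 2.464 = 10.66.
N_c = (10.66 − 1)/tan25° = 20.72.
Overburden at base level: q = 16.2 × 2.3 = 37.26 kPa.
The water table is 0.95 m below the base (< B = 2.05 m), so the ½γBN_γ term uses γ̄ = γ' + (d_w/B)(γ − γ') = 7.89 + (0.95/2.05)(16.2 − 7.89) = 11.741 kN/m³.
Cohesion term c·N_c·s_c = 2 × 20.721 × 1.3 = 53.873 kPa; surcharge term q·N_q = 37.26 × 10.662 = 397.27 kPa; self-weight term 0.5·γ·B·N_γ·s_γ = 0.5 × 11.741 × 2.05 × 6.76 × 0.8 = 65.083 kPa.
q_ult = 53.873 + 397.27 + 65.083 = 516.23 kPa.

q_ult ≈ 520 kPa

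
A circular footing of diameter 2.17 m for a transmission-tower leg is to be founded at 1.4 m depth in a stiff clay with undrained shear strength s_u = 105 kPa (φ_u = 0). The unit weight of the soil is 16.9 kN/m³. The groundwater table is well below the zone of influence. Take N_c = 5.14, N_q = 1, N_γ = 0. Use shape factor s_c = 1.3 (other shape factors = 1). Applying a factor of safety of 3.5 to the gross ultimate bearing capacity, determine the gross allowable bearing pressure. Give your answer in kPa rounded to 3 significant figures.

q_all ≈ 207 kPa

q = γ·D_f = 16.9 × 1.4 = 23.66 kPa.
c·N_c·s_c = 105 × 5.14 × 1.3 = 701.61 kPa
q·N_q = 23.66 × 1 = 23.66 kPa
q_ult = 701.61 + 23.66 = 725.27 kPa.
q_all = q_ult / FS = 725.27 / 3.5 = 207.22 kPa.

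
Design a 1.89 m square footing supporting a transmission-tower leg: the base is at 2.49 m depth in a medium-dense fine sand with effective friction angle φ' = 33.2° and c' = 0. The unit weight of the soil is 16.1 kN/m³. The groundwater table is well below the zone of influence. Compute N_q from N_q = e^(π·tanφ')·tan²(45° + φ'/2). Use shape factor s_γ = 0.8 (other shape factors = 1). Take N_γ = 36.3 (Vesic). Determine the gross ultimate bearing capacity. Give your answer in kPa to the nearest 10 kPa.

tan33.2° = 0.6544, so N_q = e^(π×0.6544)·tan²(61.6°) = 7.813 × 3.421 = 26.72.
q = γ·D_f = 16.1 × 2.49 = 40.089 kPa.
q·N_q = 40.089 × 26.725 = 1071.4 kPa
0.5·γ·B·N_γ·s_γ = 0.5 × 16.1 × 1.89 × 36.3 × 0.8 = 441.83 kPa
q_ult = 1071.4 + 441.83 = 1513.2 kPa.

q_ult ≈ 1510 kPa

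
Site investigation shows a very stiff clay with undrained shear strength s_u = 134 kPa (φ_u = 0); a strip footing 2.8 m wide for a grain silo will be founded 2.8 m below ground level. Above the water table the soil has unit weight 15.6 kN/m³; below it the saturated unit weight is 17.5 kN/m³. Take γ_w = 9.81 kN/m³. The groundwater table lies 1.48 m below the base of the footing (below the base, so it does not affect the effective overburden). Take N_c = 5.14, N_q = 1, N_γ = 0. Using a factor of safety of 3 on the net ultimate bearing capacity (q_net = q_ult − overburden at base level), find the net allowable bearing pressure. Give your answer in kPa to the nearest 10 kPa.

q_all(net) ≈ 230 kPa

Overburden at base level: q = 15.6 × 2.8 = 43.68 kPa.
Cohesion term c·N_c = 134 × 5.14 = 688.76 kPa; surcharge term q·N_q = 43.68 × 1 = 43.68 kPa.
q_ult = 688.76 + 43.68 = 732.44 kPa.
q_net = 732.44 − 43.68 = 688.76 kPa.
q_all(net) = 688.76 / 3 = 229.59 kPa.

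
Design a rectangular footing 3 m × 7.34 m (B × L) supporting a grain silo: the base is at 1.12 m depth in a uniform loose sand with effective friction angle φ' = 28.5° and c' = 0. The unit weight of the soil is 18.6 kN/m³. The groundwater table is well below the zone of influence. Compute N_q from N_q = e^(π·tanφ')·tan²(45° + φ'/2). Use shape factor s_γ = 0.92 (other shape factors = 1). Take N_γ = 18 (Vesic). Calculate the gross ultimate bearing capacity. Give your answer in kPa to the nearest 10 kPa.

q_ult ≈ 790 kPa

tan28.5° = 0.543, so N_q = e^(π×0.543)·tan²(59.25°) = 5.505 × 2.825 = 15.55.
q = γ·D_f = 18.6 × 1.12 = 20.832 kPa.
q·N_q = 20.832 × 15.554 = 324.03 kPa
0.5·γ·B·N_γ·s_γ = 0.5 × 18.6 × 3 × 18 × 0.92 = 462.02 kPa
q_ult = 324.03 + 462.02 = 786.05 kPa.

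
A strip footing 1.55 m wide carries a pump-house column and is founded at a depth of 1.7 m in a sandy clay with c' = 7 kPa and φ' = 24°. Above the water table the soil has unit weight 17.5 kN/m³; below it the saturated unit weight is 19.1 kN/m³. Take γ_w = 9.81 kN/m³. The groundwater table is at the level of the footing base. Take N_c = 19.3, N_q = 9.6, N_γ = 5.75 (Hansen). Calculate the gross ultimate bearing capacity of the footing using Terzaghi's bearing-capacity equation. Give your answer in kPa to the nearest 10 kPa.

q_ult ≈ 460 kPa

Effective surcharge at the founding depth q = γ·D_f = 17.5 × 1.7 = 29.75 kPa.
The water table coincides with the base, so in the self-weight term γ → γ' = 9.29 kN/m³.
q_ult = c·N_c + q·N_q + 0.5·γ·B·N_γ
     = 7 × 19.3 + 29.75 × 9.6 + 0.5 × 9.29 × 1.55 × 5.75
     = 135.1 + 285.6 + 41.399 = 462.1 kPa.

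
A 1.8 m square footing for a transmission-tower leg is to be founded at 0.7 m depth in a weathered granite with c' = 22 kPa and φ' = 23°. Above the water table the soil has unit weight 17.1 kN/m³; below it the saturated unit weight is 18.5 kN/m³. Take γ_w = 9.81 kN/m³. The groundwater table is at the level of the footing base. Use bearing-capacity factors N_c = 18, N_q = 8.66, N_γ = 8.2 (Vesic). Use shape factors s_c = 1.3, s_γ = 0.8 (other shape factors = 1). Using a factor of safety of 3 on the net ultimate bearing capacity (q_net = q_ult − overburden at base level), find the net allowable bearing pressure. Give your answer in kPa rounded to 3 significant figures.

q = γ·D_f = 17.1 × 0.7 = 11.97 kPa.
For the ½γBN_γ term take γ' = 18.5 − 9.81 = 8.69 kN/m³ (soil below base is submerged).
c·N_c·s_c = 22 × 18 × 1.3 = 514.8 kPa
q·N_q = 11.97 × 8.66 = 103.66 kPa
0.5·γ·B·N_γ·s_γ = 0.5 × 8.69 × 1.8 × 8.2 × 0.8 = 51.306 kPa
q_ult = 514.8 + 103.66 + 51.306 = 669.77 kPa.
q_net = 669.77 − 11.97 = 657.8 kPa.
q_all(net) = 657.8 / 3 = 219.27 kPa.

q_all(net) ≈ 219 kPa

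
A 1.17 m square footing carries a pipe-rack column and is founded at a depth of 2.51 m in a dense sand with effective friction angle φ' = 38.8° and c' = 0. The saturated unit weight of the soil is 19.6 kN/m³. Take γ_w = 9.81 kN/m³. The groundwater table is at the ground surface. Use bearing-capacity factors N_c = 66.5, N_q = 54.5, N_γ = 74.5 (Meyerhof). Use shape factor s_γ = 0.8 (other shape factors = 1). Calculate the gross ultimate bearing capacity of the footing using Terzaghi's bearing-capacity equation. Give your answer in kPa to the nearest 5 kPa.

γ' = 19.6 − 9.81 = 9.79 kN/m³ (submerged throughout). q = 9.79 × 2.51 = 24.573 kPa; the same γ' applies in the ½γBN_γ term.
q·N_q = 24.573 × 54.5 = 1339.2 kPa
0.5·γ·B·N_γ·s_γ = 0.5 × 9.79 × 1.17 × 74.5 × 0.8 = 341.34 kPa
q_ult = 1339.2 + 341.34 = 1680.6 kPa.

q_ult ≈ 1680 kPa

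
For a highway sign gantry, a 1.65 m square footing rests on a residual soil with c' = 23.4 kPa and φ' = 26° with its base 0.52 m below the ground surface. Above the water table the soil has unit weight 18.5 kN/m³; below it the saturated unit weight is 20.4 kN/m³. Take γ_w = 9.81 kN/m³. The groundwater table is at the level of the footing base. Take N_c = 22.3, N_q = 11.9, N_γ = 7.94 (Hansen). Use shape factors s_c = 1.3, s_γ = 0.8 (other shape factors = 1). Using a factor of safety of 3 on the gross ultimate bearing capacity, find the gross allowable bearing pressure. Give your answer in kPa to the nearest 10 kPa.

Effective surcharge at the founding depth q = γ·D_f = 18.5 × 0.52 = 9.62 kPa.
The water table coincides with the base, so in the self-weight term γ → γ' = 10.59 kN/m³.
q_ult = c·N_c·s_c + q·N_q + 0.5·γ·B·N_γ·s_γ
     = 23.4 × 22.3 × 1.3 + 9.62 × 11.9 + 0.5 × 10.59 × 1.65 × 7.94 × 0.8
     = 678.37 + 114.48 + 55.496 = 848.34 kPa.
q_all = 848.34 / 3 = 282.78 kPa.

q_all ≈ 280 kPa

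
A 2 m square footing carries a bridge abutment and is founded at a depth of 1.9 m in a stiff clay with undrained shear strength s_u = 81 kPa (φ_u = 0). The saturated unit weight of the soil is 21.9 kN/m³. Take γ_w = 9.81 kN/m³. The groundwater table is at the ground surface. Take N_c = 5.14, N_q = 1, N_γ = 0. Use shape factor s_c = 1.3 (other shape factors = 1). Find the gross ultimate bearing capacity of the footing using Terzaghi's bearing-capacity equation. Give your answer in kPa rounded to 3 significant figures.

q_ult ≈ 564 kPa

Water table at ground surface, so effective unit weight γ' = 21.9 − 9.81 = 12.09 kN/m³ is used throughout; overburden q = 12.09 × 1.9 = 22.971 kPa.
Cohesion term c·N_c·s_c = 81 × 5.14 × 1.3 = 541.24 kPa; surcharge term q·N_q = 22.971 × 1 = 22.971 kPa.
q_ult = 541.24 + 22.971 = 564.21 kPa.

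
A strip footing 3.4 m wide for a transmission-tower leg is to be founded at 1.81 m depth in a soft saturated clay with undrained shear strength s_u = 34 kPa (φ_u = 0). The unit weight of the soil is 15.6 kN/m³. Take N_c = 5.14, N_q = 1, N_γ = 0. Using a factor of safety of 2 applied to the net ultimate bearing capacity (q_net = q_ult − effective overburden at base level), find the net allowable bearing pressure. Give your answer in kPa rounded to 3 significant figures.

Effective surcharge at the founding depth q = γ·D_f = 15.6 × 1.81 = 28.236 kPa.
q_ult = c·N_c + q·N_q
     = 34 × 5.14 + 28.236 × 1
     = 174.76 + 28.236 = 203 kPa.
Net ultimate: q_net = 203 − 28.236 = 174.76 kPa.
q_all(net) = 174.76 / 2 = 87.38 kPa.

q_all(net) ≈ 87.4 kPa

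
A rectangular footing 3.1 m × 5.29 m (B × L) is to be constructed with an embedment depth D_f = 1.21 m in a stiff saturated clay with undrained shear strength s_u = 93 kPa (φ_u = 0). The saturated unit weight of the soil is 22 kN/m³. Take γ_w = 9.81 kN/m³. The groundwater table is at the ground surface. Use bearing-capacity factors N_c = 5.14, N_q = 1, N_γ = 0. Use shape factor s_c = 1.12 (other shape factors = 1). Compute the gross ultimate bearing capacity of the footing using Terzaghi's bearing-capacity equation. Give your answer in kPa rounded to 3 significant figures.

With the water table at the surface the whole profile is submerged: γ' = 22 − 9.81 = 12.19 kN/m³, so q = γ'·D_f = 14.75 kPa.
q_ult = c·N_c·s_c + q·N_q
     = 93 × 5.14 × 1.12 + 14.75 × 1
     = 535.38 + 14.75 = 550.13 kPa.

q_ult ≈ 550 kPa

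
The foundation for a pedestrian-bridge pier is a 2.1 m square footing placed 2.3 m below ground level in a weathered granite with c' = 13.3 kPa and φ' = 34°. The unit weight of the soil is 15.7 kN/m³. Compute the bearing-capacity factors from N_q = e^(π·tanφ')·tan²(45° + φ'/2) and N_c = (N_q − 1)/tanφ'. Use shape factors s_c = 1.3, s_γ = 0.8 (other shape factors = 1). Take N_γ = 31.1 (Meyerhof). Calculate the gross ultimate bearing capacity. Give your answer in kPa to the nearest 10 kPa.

tan34° = 0.6745, so N_q = e^(π×0.6745)·tan²(62°) = 8.323 × 3.537 = 29.44.
N_c = (29.44 − 1)/tan34° = 42.16.
q = γ·D_f = 15.7 × 2.3 = 36.11 kPa.
c·N_c·s_c = 13.3 × 42.164 × 1.3 = 729.01 kPa
q·N_q = 36.11 × 29.44 = 1063.1 kPa
0.5·γ·B·N_γ·s_γ = 0.5 × 15.7 × 2.1 × 31.1 × 0.8 = 410.15 kPa
q_ult = 729.01 + 1063.1 + 410.15 = 2202.2 kPa.

q_ult ≈ 2200 kPa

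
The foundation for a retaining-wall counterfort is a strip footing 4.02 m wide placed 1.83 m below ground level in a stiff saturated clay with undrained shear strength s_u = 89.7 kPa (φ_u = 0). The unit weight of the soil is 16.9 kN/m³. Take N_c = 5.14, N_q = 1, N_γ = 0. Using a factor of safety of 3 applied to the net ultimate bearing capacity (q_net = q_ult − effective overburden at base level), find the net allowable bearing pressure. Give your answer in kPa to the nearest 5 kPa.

q = γ·D_f = 16.9 × 1.83 = 30.927 kPa.
c·N_c = 89.7 × 5.14 = 461.06 kPa
q·N_q = 30.927 × 1 = 30.927 kPa
q_ult = 461.06 + 30.927 = 491.99 kPa.
Net ultimate: q_net = 491.99 − 30.927 = 461.06 kPa.
q_all(net) = 461.06 / 3 = 153.69 kPa.

q_all(net) ≈ 155 kPa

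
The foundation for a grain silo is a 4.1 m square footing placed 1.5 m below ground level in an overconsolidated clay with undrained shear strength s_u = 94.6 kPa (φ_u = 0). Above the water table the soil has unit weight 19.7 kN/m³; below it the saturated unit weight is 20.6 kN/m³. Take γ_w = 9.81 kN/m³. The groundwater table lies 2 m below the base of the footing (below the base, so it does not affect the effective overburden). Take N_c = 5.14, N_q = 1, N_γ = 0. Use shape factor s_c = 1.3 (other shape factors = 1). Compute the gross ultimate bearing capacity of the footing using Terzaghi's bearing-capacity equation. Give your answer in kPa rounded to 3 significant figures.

q_ult ≈ 662 kPa

Effective surcharge at the founding depth q = γ·D_f = 19.7 × 1.5 = 29.55 kPa.
q_ult = c·N_c·s_c + q·N_q
     = 94.6 × 5.14 × 1.3 + 29.55 × 1
     = 632.12 + 29.55 = 661.67 kPa.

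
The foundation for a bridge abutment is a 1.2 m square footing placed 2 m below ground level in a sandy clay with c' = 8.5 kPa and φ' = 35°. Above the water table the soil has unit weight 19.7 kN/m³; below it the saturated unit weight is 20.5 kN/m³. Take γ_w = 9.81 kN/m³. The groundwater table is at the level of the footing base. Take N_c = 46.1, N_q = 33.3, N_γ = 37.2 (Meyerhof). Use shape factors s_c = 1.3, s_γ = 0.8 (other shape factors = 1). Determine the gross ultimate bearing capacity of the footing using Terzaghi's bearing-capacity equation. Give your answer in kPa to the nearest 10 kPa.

Effective surcharge at the founding depth q = γ·D_f = 19.7 × 2 = 39.4 kPa.
The water table coincides with the base, so in the self-weight term γ → γ' = 10.69 kN/m³.
q_ult = c·N_c·s_c + q·N_q + 0.5·γ·B·N_γ·s_γ
     = 8.5 × 46.1 × 1.3 + 39.4 × 33.3 + 0.5 × 10.69 × 1.2 × 37.2 × 0.8
     = 509.41 + 1312 + 190.88 = 2012.3 kPa.

q_ult ≈ 2010 kPa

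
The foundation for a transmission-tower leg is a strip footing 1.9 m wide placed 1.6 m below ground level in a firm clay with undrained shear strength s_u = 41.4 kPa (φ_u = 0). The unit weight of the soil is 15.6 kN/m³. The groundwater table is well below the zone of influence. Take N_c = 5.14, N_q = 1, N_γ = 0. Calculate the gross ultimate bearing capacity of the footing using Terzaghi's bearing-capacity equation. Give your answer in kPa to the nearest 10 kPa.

q_ult ≈ 240 kPa

q = γ·D_f = 15.6 × 1.6 = 24.96 kPa.
c·N_c = 41.4 × 5.14 = 212.8 kPa
q·N_q = 24.96 × 1 = 24.96 kPa
q_ult = 212.8 + 24.96 = 237.76 kPa.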